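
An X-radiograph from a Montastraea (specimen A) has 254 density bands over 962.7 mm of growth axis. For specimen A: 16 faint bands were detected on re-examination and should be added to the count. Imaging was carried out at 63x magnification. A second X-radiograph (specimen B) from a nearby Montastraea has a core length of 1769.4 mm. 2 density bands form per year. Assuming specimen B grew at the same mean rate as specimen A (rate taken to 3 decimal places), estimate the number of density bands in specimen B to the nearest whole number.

Specimen A: after corrections the count is 254 + 16 = 270 density bands.
Specimen A: with 2 density bands per year, 270 / 2 = 135 years.
A: 962.7 mm over 135 years gives 962.7 / 135 ≈ 7.131 mm/yr.
For B, 1769.4 / 7.131 = 248.13 years; at 2 density bands per year that is 248.13 × 2 ≈ 496 density bands.

496 density bands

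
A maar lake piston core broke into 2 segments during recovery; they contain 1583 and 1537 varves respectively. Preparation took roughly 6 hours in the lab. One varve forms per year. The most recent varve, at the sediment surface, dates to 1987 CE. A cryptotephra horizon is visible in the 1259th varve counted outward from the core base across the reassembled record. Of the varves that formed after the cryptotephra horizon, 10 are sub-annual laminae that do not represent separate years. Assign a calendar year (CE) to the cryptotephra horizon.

136 CE

Total varves = 1583 + 1537 = 3120.
3120 − 1259 = 1861 varves lie beyond the cryptotephra horizon toward the sediment surface.
1861 − 10 false = 1851 true varves after the cryptotephra horizon.
1987 − 1851 = 136 CE.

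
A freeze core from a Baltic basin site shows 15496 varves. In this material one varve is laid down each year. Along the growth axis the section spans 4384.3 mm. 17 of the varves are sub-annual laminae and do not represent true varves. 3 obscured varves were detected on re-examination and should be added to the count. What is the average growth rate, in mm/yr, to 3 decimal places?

0.283 mm/yr

Correcting the raw count gives 15496 − 17 + 3 = 15482 true varves.
Extension rate ≈ 4384.3 / 15482 = 0.283 mm/yr.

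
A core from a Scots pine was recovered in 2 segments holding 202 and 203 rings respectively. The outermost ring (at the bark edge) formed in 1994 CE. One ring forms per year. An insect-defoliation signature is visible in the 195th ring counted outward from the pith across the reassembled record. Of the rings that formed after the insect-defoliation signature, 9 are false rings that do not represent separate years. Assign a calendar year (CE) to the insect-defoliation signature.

Total rings = 202 + 203 = 405.
405 − 195 = 210 rings lie beyond the insect-defoliation signature toward the bark edge.
Excluding 9 false rings: 210 − 9 = 201.
1994 − 201 = 1793 CE.

1793 CE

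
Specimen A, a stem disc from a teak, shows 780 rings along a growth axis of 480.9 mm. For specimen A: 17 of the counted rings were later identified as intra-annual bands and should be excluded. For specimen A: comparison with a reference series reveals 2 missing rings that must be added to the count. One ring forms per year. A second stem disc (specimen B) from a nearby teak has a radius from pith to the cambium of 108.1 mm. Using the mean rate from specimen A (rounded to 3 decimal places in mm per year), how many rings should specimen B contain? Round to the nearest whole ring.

Specimen A: adjusted count: 780 − 17 + 2 = 765 rings.
A: Extension rate ≈ 480.9 / 765 = 0.629 mm/year.
Specimen B: 108.1 mm / 0.629 mm per year = 171.86 years ≈ 172 rings.

172 rings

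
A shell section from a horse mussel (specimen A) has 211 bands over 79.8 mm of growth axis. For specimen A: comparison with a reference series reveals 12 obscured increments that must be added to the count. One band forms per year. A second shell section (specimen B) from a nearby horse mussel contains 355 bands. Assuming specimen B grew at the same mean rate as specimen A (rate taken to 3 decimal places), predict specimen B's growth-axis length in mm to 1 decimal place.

127.1 mm

Specimen A: adjusted count: 211 + 12 = 223 bands.
A: 79.8 mm over 223 years gives 79.8 / 223 ≈ 0.358 mm/yr.
For B, 0.358 mm/year × 355 years = 127.1 mm.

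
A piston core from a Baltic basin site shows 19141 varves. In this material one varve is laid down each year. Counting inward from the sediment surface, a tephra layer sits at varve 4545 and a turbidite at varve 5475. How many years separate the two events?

The two markers are separated by 5475 − 4545 = 930 varves.
One varve per year makes the interval 930 years.

930 years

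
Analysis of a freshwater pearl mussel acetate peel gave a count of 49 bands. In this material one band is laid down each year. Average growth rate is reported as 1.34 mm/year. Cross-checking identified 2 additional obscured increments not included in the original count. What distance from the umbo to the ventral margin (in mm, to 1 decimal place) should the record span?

Adjusted count: 49 + 2 = 51 bands.
Length ≈ 1.34 × 51 = 68.3 mm.

68.3 mm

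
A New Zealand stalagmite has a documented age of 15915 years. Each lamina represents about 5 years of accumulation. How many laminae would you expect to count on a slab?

3183 laminae

Expected laminae: 15915 / 5 = 3183.
So 3183 laminae should be present.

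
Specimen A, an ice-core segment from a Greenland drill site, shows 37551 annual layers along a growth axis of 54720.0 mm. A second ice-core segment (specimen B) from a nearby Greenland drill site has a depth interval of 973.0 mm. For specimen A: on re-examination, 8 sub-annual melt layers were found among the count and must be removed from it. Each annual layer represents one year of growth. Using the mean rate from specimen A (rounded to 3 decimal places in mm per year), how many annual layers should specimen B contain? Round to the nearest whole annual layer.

Specimen A: adjusted count: 37551 − 8 = 37543 annual layers.
A: 54720.0 mm over 37543 years gives 54720.0 / 37543 ≈ 1.458 mm per year.
B spans 973.0 / 1.458 = 667.35 years ≈ 667 annual layers.

667 annual layers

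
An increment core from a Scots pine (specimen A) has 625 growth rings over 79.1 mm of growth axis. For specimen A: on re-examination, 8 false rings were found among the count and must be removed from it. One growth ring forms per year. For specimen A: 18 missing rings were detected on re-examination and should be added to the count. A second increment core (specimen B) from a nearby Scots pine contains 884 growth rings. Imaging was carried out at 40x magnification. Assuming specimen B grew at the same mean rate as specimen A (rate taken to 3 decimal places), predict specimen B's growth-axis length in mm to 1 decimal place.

Specimen A: correcting the raw count gives 625 − 8 + 18 = 635 true growth rings.
A: Mean rate = 79.1 mm / 635 years ≈ 0.125 mm per year.
For B, 0.125 mm/year × 884 years = 110.5 mm.

110.5 mm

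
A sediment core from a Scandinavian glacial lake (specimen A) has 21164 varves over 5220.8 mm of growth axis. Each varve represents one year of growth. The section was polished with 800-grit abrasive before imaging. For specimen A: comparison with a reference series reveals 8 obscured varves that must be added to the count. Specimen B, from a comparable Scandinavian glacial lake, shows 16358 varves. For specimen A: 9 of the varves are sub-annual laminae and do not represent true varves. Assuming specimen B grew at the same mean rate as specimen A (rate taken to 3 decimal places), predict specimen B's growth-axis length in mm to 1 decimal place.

4040.4 mm

Specimen A: correcting the raw count gives 21164 − 9 + 8 = 21163 true varves.
A: Mean rate = 5220.8 mm / 21163 years ≈ 0.247 mm/year.
B's length ≈ 0.247 × 16358 = 4040.4 mm.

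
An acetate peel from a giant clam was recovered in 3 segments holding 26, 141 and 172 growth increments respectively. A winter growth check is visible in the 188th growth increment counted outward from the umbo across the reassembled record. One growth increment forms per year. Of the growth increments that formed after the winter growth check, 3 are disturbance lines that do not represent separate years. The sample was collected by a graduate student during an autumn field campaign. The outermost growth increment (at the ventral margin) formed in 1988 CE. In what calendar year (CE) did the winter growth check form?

1840 CE

Total growth increments = 26 + 141 + 172 = 339.
339 − 188 = 151 growth increments lie beyond the winter growth check toward the ventral margin.
Excluding 3 false growth increments: 151 − 3 = 148.
1988 − 148 = 1840 CE.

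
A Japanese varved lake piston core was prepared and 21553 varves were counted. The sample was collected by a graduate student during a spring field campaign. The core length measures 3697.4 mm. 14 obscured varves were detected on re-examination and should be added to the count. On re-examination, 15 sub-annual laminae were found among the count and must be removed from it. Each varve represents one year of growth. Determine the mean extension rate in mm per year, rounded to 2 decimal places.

Correcting the raw count gives 21553 − 15 + 14 = 21552 true varves.
Mean rate = 3697.4 mm / 21552 years ≈ 0.17 mm per year.

0.17 mm per year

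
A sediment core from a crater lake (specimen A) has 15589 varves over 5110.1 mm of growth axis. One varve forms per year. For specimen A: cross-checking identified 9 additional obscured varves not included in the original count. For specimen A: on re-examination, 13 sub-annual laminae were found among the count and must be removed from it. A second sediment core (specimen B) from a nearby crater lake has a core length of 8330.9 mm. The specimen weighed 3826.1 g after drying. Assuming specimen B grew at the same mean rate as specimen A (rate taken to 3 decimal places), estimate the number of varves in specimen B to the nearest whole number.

Specimen A: after corrections the count is 15589 − 13 + 9 = 15585 varves.
A: Mean rate = 5110.1 mm / 15585 years ≈ 0.328 mm/yr.
Specimen B: 8330.9 mm / 0.328 mm per year = 25399.09 years ≈ 25399 varves.

25399 varves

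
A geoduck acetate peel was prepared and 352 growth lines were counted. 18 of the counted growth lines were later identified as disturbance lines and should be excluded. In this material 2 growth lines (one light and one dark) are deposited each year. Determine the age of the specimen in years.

167 yr

Correcting the raw count gives 352 − 18 = 334 true growth lines.
Dividing by 2 growth lines per year: 334 / 2 = 167 years.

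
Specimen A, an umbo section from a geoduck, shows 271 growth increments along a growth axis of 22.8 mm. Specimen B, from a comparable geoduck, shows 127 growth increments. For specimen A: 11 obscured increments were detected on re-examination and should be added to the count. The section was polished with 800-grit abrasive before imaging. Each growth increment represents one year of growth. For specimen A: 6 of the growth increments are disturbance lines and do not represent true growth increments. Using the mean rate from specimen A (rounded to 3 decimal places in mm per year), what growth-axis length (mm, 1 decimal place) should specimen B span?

Specimen A: adjusted count: 271 − 6 + 11 = 276 growth increments.
A: Mean rate = 22.8 mm / 276 years ≈ 0.083 mm per year.
B's length ≈ 0.083 × 127 = 10.5 mm.

10.5 mm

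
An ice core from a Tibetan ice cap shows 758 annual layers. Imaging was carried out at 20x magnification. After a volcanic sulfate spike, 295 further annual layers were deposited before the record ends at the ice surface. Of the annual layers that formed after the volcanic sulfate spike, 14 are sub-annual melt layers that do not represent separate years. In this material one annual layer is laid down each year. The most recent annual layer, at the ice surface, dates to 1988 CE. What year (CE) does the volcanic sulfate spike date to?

295 annual layers formed after the volcanic sulfate spike.
295 − 14 false = 281 true annual layers after the volcanic sulfate spike.
Counting back 281 years from 1988 CE places the volcanic sulfate spike in 1988 − 281 = 1707 CE.

1707 CE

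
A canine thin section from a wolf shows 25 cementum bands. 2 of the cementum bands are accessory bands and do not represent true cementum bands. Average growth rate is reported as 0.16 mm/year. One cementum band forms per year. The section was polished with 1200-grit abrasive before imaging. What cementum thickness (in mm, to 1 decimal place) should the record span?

Correcting the raw count gives 25 − 2 = 23 true cementum bands.
Length ≈ 0.16 × 23 = 3.7 mm.

3.7 mm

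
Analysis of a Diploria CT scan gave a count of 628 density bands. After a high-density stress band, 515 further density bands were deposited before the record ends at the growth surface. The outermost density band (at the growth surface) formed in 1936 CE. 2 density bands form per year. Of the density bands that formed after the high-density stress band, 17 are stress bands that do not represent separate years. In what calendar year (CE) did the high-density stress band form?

515 density bands formed after the high-density stress band.
515 − 17 false = 498 true density bands after the high-density stress band.
Dividing by 2 density bands per year: 498 / 2 = 249 years.
The density band at the growth surface is 1936 CE, so the high-density stress band dates to 1936 − 249 = 1687 CE.

1687 CE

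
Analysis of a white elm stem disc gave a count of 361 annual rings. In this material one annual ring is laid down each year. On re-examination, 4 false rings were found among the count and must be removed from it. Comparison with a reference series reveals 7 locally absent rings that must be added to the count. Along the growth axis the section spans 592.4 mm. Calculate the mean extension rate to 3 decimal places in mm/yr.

1.627 mm/yr

After corrections the count is 361 − 4 + 7 = 364 annual rings.
Extension rate ≈ 592.4 / 364 = 1.627 mm/yr.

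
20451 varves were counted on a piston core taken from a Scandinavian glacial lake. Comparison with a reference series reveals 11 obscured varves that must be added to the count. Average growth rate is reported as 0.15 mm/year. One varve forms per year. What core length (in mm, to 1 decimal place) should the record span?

3069.3 mm

Adjusted count: 20451 + 11 = 20462 varves.
20462 years at 0.15 mm/year gives 0.15 × 20462 = 3069.3 mm.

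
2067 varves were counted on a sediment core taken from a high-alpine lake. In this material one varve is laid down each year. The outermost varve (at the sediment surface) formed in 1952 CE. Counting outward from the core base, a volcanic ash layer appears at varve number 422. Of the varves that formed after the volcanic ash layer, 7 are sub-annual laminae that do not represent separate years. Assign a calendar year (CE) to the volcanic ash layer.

2067 − 422 = 1645 varves lie beyond the volcanic ash layer toward the sediment surface.
1645 − 7 false = 1638 true varves after the volcanic ash layer.
The varve at the sediment surface is 1952 CE, so the volcanic ash layer dates to 1952 − 1638 = 314 CE.

314 CE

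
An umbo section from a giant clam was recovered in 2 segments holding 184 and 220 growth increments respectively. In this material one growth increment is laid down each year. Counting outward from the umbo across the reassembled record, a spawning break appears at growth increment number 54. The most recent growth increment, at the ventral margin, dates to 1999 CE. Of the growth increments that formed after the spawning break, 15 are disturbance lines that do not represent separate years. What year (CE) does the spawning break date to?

1664 CE

Total growth increments = 184 + 220 = 404.
Between growth increment 54 and the ventral margin there are 404 − 54 = 350 growth increments.
Excluding 15 false growth increments: 350 − 15 = 335.
Counting back 335 years from 1999 CE places the spawning break in 1999 − 335 = 1664 CE.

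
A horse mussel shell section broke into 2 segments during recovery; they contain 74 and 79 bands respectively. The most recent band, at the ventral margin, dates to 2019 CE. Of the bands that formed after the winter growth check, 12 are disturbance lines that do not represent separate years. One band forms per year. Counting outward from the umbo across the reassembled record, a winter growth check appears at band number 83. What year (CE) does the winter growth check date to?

1961 CE

Total bands = 74 + 79 = 153.
Between band 83 and the ventral margin there are 153 − 83 = 70 bands.
Excluding 12 false bands: 70 − 12 = 58.
2019 − 58 = 1961 CE.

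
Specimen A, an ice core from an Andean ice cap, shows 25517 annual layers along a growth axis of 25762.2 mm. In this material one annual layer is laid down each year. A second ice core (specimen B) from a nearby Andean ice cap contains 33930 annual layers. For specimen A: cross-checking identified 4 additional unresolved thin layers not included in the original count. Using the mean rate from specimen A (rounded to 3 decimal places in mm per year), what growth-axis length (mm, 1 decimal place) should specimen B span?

Specimen A: after corrections the count is 25517 + 4 = 25521 annual layers.
A: 25762.2 mm over 25521 years gives 25762.2 / 25521 ≈ 1.009 mm per year.
B's length ≈ 1.009 × 33930 = 34235.4 mm.

34235.4 mm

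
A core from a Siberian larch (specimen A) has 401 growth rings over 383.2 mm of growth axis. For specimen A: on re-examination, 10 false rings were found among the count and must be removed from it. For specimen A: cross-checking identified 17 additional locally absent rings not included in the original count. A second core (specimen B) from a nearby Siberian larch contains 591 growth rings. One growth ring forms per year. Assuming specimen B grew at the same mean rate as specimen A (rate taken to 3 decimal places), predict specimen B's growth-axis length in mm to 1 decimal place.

Specimen A: adjusted count: 401 − 10 + 17 = 408 growth rings.
A: Mean rate = 383.2 mm / 408 years ≈ 0.939 mm/yr.
For B, 0.939 mm/year × 591 years = 554.9 mm.

554.9 mm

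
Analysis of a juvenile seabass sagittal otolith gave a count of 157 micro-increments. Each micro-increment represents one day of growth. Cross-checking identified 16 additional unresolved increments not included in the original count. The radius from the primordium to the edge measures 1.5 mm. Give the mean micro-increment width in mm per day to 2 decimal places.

Adjusted count: 157 + 16 = 173 micro-increments.
Mean rate = 1.5 mm / 173 days ≈ 0.01 mm per day.

0.01 mm per day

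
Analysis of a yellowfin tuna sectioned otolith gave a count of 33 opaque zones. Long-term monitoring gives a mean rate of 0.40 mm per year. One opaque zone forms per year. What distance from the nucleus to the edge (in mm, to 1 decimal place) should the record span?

The record spans 33 years at 0.40 mm per year.
33 years at 0.40 mm/year gives 0.40 × 33 = 13.2 mm.

13.2 mm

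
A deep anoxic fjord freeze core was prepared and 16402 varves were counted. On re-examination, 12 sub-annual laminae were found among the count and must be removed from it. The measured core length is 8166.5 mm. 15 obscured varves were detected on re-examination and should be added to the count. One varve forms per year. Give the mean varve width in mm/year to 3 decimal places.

0.498 mm/year

Correcting the raw count gives 16402 − 12 + 15 = 16405 true varves.
Mean rate = 8166.5 mm / 16405 years ≈ 0.498 mm/year.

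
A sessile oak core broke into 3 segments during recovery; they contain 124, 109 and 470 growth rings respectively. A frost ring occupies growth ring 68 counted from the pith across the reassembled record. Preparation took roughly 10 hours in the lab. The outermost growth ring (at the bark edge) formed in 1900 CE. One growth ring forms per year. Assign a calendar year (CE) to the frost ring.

Total growth rings = 124 + 109 + 470 = 703.
The frost ring sits at growth ring 68 from the pith, so 703 − 68 = 635 growth rings formed after it.
Counting back 635 years from 1900 CE places the frost ring in 1900 − 635 = 1265 CE.

1265 CE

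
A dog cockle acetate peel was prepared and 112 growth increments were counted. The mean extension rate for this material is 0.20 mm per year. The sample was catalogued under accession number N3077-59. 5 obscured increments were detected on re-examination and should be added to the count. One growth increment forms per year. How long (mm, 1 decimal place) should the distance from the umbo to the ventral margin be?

Adjusted count: 112 + 5 = 117 growth increments.
Length ≈ 0.20 × 117 = 23.4 mm.

23.4 mm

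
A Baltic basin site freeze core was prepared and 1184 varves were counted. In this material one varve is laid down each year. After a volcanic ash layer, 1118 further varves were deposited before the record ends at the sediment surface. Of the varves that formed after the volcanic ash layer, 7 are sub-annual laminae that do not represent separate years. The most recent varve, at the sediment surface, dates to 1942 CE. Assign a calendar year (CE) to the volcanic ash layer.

1118 varves post-date the volcanic ash layer.
Removing the 7 false varves leaves 1118 − 7 = 1111 true varves beyond the volcanic ash layer.
Counting back 1111 years from 1942 CE places the volcanic ash layer in 1942 − 1111 = 831 CE.

831 CE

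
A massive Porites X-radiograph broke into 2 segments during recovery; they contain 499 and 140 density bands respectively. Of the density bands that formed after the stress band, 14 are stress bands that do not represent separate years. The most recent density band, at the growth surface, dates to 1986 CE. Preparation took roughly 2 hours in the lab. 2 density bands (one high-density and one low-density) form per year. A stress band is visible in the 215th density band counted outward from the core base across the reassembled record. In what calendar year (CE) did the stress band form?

Total density bands = 499 + 140 = 639.
Between density band 215 and the growth surface there are 639 − 215 = 424 density bands.
Excluding 14 false density bands: 424 − 14 = 410.
Dividing by 2 density bands per year: 410 / 2 = 205 years.
Counting back 205 years from 1986 CE places the stress band in 1986 − 205 = 1781 CE.

1781 CE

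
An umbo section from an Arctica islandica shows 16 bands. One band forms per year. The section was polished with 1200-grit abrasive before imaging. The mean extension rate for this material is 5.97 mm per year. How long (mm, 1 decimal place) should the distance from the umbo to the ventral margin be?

16 years of growth are recorded.
Predicted length = 5.97 mm/year × 16 years = 95.5 mm.

95.5 mm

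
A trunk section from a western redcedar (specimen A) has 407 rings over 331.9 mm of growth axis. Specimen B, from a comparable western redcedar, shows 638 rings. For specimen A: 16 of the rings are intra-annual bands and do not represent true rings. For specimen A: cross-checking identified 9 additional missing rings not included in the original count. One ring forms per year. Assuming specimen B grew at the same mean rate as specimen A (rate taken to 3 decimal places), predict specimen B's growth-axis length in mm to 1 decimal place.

529.5 mm

Specimen A: adjusted count: 407 − 16 + 9 = 400 rings.
A: Mean rate = 331.9 mm / 400 years ≈ 0.830 mm/year.
For B, 0.830 mm/year × 638 years = 529.5 mm.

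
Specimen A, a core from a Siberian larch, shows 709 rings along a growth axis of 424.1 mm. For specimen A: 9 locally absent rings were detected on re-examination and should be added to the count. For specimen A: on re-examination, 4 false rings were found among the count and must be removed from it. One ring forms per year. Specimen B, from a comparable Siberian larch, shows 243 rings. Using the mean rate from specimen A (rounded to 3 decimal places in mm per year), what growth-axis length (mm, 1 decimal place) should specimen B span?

144.3 mm

Specimen A: true ring count = 709 − 4 + 9 = 714.
A: Mean rate = 424.1 mm / 714 years ≈ 0.594 mm/yr.
Length of B = 0.594 × 243 = 144.3 mm.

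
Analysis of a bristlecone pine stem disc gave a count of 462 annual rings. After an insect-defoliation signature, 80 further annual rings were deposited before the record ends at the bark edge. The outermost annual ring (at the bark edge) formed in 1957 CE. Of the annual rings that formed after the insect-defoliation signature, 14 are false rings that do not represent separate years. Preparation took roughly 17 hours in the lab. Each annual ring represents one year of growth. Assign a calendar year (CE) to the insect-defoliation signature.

80 annual rings post-date the insect-defoliation signature.
Excluding 14 false annual rings: 80 − 14 = 66.
Counting back 66 years from 1957 CE places the insect-defoliation signature in 1957 − 66 = 1891 CE.

1891 CE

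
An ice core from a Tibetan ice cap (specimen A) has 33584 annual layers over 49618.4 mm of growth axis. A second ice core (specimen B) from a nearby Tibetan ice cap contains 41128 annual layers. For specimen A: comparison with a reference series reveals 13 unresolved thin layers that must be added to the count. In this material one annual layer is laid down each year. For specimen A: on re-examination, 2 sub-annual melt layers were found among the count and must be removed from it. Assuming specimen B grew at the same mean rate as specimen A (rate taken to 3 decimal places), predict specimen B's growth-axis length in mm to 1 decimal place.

Specimen A: correcting the raw count gives 33584 − 2 + 13 = 33595 true annual layers.
A: Extension rate ≈ 49618.4 / 33595 = 1.477 mm per year.
B's length ≈ 1.477 × 41128 = 60746.1 mm.

60746.1 mm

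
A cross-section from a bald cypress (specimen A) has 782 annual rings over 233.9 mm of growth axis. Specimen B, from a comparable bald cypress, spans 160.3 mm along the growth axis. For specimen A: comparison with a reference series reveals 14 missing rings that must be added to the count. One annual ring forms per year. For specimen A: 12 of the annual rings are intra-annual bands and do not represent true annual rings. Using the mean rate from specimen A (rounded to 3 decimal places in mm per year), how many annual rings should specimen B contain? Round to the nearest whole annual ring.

Specimen A: correcting the raw count gives 782 − 12 + 14 = 784 true annual rings.
A: 233.9 mm over 784 years gives 233.9 / 784 ≈ 0.298 mm/yr.
B spans 160.3 / 0.298 = 537.92 years ≈ 538 annual rings.

538 annual rings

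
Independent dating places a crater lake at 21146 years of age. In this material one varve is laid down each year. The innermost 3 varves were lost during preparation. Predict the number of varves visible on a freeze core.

21143 varves

At one varve per year, 21146 years correspond to 21146 varves.
21146 − 3 missed = 21143 varves expected in the prepared section.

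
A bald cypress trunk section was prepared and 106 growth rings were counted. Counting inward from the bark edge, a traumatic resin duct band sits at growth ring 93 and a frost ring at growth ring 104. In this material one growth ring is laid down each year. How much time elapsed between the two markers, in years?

104 − 93 = 11 growth rings lie between the two events.
That is 11 years at one growth ring per year.

11 years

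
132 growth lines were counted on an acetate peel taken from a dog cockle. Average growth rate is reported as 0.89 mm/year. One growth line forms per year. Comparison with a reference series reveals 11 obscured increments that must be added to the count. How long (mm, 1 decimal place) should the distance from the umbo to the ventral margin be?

127.3 mm

After corrections the count is 132 + 11 = 143 growth lines.
Length ≈ 0.89 × 143 = 127.3 mm.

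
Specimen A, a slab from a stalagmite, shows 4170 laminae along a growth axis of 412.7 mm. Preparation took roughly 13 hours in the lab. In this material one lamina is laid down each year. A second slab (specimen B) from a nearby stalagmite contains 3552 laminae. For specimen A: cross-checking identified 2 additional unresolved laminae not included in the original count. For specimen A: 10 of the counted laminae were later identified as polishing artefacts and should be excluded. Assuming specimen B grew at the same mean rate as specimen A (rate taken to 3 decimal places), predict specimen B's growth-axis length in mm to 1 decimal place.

351.6 mm

Specimen A: correcting the raw count gives 4170 − 10 + 2 = 4162 true laminae.
A: Extension rate ≈ 412.7 / 4162 = 0.099 mm per year.
Length of B = 0.099 × 3552 = 351.6 mm.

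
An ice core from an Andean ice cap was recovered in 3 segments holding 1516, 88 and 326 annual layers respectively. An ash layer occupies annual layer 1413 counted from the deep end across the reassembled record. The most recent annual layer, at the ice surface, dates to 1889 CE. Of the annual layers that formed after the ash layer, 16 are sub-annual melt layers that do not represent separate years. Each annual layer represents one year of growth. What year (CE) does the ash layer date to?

Total annual layers = 1516 + 88 + 326 = 1930.
The ash layer sits at annual layer 1413 from the deep end, so 1930 − 1413 = 517 annual layers formed after it.
Removing the 16 false annual layers leaves 517 − 16 = 501 true annual layers beyond the ash layer.
1889 − 501 = 1388 CE.

1388 CE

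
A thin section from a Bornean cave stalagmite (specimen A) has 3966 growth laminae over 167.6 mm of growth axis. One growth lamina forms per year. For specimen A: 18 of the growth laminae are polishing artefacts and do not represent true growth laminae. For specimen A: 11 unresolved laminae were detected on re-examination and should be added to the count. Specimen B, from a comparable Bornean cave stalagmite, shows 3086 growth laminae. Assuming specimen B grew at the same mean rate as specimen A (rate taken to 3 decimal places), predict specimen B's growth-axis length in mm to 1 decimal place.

129.6 mm

Specimen A: true growth lamina count = 3966 − 18 + 11 = 3959.
A: Mean rate = 167.6 mm / 3959 years ≈ 0.042 mm/year.
B's length ≈ 0.042 × 3086 = 129.6 mm.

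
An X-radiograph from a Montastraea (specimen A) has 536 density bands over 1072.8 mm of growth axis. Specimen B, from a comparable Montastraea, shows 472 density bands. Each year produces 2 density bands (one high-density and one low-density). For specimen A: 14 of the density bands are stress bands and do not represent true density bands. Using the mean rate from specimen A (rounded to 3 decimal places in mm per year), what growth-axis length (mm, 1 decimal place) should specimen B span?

970.0 mm

Specimen A: true density band count = 536 − 14 = 522.
Specimen A: with 2 density bands per year, 522 / 2 = 261 years.
A: Mean rate = 1072.8 mm / 261 years ≈ 4.110 mm/yr.
Specimen B: dividing by 2 density bands per year: 472 / 2 = 236 years. For B, 4.110 mm/year × 236 years = 970.0 mm.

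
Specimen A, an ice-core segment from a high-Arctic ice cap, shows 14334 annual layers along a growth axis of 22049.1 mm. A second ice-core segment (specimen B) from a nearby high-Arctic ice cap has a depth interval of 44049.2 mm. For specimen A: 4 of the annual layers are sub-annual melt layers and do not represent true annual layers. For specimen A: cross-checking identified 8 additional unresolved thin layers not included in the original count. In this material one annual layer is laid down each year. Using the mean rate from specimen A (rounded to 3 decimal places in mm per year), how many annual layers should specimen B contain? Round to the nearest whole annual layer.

28641 annual layers

Specimen A: correcting the raw count gives 14334 − 4 + 8 = 14338 true annual layers.
A: 22049.1 mm over 14338 years gives 22049.1 / 14338 ≈ 1.538 mm per year.
Specimen B: 44049.2 mm / 1.538 mm per year = 28640.57 years ≈ 28641 annual layers.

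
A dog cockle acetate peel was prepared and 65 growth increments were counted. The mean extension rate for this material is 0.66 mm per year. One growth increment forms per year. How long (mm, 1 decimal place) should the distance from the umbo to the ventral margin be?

The record spans 65 years at 0.66 mm per year.
Length ≈ 0.66 × 65 = 42.9 mm.

42.9 mm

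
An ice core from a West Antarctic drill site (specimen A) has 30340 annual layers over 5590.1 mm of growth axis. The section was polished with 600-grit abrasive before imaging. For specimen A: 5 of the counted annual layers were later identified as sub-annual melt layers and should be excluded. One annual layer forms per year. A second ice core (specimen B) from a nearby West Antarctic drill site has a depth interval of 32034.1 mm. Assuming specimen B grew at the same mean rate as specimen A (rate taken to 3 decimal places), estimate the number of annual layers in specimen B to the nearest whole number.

174098 annual layers

Specimen A: after corrections the count is 30340 − 5 = 30335 annual layers.
A: Mean rate = 5590.1 mm / 30335 years ≈ 0.184 mm/year.
For B, 32034.1 / 0.184 = 174098.37 years ≈ 174098 annual layers.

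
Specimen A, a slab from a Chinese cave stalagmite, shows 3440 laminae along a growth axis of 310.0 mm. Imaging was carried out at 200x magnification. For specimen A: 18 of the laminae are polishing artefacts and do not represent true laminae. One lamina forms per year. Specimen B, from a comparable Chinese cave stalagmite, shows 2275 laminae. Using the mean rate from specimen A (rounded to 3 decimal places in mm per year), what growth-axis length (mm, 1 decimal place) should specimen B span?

Specimen A: true lamina count = 3440 − 18 = 3422.
A: 310.0 mm over 3422 years gives 310.0 / 3422 ≈ 0.091 mm/year.
For B, 0.091 mm/year × 2275 years = 207.0 mm.

207.0 mm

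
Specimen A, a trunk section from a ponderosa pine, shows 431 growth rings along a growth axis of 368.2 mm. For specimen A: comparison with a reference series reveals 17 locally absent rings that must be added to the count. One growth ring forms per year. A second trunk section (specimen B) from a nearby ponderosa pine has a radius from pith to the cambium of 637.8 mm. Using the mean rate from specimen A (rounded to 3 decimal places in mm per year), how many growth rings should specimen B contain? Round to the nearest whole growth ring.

776 growth rings

Specimen A: adjusted count: 431 + 17 = 448 growth rings.
A: Mean rate = 368.2 mm / 448 years ≈ 0.822 mm per year.
Specimen B: 637.8 mm / 0.822 mm per year = 775.91 years ≈ 776 growth rings.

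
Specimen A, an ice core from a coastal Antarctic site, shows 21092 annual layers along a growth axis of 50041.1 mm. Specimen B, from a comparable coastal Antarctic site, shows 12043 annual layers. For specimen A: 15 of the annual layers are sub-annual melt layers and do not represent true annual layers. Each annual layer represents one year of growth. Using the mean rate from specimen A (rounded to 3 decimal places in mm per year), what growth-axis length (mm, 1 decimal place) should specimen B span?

Specimen A: adjusted count: 21092 − 15 = 21077 annual layers.
A: 50041.1 mm over 21077 years gives 50041.1 / 21077 ≈ 2.374 mm per year.
B's length ≈ 2.374 × 12043 = 28590.1 mm.

28590.1 mm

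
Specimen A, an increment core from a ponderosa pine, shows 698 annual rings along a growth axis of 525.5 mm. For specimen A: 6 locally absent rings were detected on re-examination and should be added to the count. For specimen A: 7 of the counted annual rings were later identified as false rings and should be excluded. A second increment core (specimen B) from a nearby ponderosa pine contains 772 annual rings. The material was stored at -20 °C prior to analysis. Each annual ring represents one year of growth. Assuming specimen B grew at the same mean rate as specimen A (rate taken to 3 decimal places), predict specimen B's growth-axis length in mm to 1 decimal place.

Specimen A: true annual ring count = 698 − 7 + 6 = 697.
A: 525.5 mm over 697 years gives 525.5 / 697 ≈ 0.754 mm/year.
B's length ≈ 0.754 × 772 = 582.1 mm.

582.1 mm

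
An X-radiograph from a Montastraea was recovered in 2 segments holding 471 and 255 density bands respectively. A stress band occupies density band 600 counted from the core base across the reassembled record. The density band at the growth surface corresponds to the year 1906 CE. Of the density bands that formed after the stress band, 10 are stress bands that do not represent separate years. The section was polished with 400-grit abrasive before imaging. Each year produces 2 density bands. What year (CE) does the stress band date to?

1848 CE

Total density bands = 471 + 255 = 726.
The stress band sits at density band 600 from the core base, so 726 − 600 = 126 density bands formed after it.
Removing the 10 false density bands leaves 126 − 10 = 116 true density bands beyond the stress band.
With 2 density bands per year, 116 / 2 = 58 years.
1906 − 58 = 1848 CE.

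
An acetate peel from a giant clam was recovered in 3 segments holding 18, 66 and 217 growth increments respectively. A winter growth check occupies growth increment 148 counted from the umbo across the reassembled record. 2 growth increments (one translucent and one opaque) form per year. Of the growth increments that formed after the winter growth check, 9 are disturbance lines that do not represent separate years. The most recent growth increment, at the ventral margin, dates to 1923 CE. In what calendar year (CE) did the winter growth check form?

Total growth increments = 18 + 66 + 217 = 301.
The winter growth check sits at growth increment 148 from the umbo, so 301 − 148 = 153 growth increments formed after it.
Excluding 9 false growth increments: 153 − 9 = 144.
144 growth increments at 2 per year is 144 / 2 = 72 years.
Counting back 72 years from 1923 CE places the winter growth check in 1923 − 72 = 1851 CE.

1851 CE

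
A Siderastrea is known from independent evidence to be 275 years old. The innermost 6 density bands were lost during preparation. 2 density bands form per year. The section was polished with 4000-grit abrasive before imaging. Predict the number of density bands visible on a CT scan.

With 2 density bands per year, 275 years would produce 275 × 2 = 550 density bands.
Less the 6 uncaptured density bands: 550 − 6 = 544.

544 density bands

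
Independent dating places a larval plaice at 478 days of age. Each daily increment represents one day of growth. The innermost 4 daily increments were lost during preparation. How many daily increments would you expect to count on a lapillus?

Expected daily increments over 478 days: 478.
478 − 4 missed = 474 daily increments expected in the prepared section.

474 daily increments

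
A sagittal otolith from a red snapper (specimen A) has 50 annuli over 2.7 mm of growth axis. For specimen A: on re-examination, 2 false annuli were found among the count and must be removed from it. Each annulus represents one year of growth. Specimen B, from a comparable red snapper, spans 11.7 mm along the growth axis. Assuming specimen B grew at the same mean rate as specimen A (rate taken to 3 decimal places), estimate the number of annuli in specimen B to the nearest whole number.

Specimen A: after corrections the count is 50 − 2 = 48 annuli.
A: 2.7 mm over 48 years gives 2.7 / 48 ≈ 0.056 mm per year.
Specimen B: 11.7 mm / 0.056 mm per year = 208.93 years ≈ 209 annuli.

209 annuli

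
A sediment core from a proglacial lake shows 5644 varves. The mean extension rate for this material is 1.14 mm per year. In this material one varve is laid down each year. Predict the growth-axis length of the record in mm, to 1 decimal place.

6434.2 mm

The record spans 5644 years at 1.14 mm per year.
5644 years at 1.14 mm/year gives 1.14 × 5644 = 6434.2 mm.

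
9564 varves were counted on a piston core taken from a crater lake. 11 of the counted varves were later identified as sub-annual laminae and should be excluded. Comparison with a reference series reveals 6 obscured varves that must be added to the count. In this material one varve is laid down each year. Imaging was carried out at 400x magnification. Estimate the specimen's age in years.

After corrections the count is 9564 − 11 + 6 = 9559 varves.
One varve per year makes the duration 9559 years.

9559 years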